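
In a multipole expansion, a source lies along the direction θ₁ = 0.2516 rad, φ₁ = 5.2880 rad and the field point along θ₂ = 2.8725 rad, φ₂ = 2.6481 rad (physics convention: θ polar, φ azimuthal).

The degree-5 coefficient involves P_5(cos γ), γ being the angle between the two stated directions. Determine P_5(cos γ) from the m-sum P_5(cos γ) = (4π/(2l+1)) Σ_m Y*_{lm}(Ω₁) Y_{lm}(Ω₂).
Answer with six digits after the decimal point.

-0.878948

Summing Y*_{l m}(θ₁,φ₁)·Y_{l m}(θ₂,φ₂) over m ∈ [−5, 5]; prefactor 4π/(2·5+1) = 1.142397:
  [-5]  conj(Y_{5,-5})(Ω₁) = 0.00012 + 0.00043j ; Y_{5,-5}(Ω₂) = 0.00048 - 0.00038j ; Δ = 0.00000 + 0.00000j
  [-4]  conj(Y_{5,-4})(Ω₁) = -0.00365 + 0.00406j ; Y_{5,-4}(Ω₂) = 0.00277 - 0.00650j ; Δ = 0.00002 + 0.00003j
  [-3]  conj(Y_{5,-3})(Ω₁) = -0.03924 - 0.00617j ; Y_{5,-3}(Ω₂) = -0.00432 - 0.04767j ; Δ = -0.00012 + 0.00190j
  [-2]  conj(Y_{5,-2})(Ω₁) = -0.07518 - 0.16854j ; Y_{5,-2}(Ω₂) = -0.11381 - 0.17227j ; Δ = -0.02048 + 0.03213j
  [-1]  conj(Y_{5,-1})(Ω₁) = 0.27541 - 0.42442j ; Y_{5,-1}(Ω₂) = -0.45938 - 0.24709j ; Δ = -0.23139 + 0.12692j
  [+0]  conj(Y_{5,0})(Ω₁) = 0.54043 + 0.00000j ; Y_{5,0}(Ω₂) = -0.49118 + 0.00000j ; Δ = -0.26545 + 0.00000j
  [+1]  conj(Y_{5,1})(Ω₁) = -0.27541 - 0.42442j ; Y_{5,1}(Ω₂) = 0.45938 - 0.24709j ; Δ = -0.23139 - 0.12692j
  [+2]  conj(Y_{5,2})(Ω₁) = -0.07518 + 0.16854j ; Y_{5,2}(Ω₂) = -0.11381 + 0.17227j ; Δ = -0.02048 - 0.03213j
  [+3]  conj(Y_{5,3})(Ω₁) = 0.03924 - 0.00617j ; Y_{5,3}(Ω₂) = 0.00432 - 0.04767j ; Δ = -0.00012 - 0.00190j
  [+4]  conj(Y_{5,4})(Ω₁) = -0.00365 - 0.00406j ; Y_{5,4}(Ω₂) = 0.00277 + 0.00650j ; Δ = 0.00002 - 0.00003j
  [+5]  conj(Y_{5,5})(Ω₁) = -0.00012 + 0.00043j ; Y_{5,5}(Ω₂) = -0.00048 - 0.00038j ; Δ = 0.00000 - 0.00000j
Total Σ_m = -0.76939 - 0.00000j. Multiply by 1.142397: -0.87895 - 0.00000j. P_5(cos γ) = -0.878948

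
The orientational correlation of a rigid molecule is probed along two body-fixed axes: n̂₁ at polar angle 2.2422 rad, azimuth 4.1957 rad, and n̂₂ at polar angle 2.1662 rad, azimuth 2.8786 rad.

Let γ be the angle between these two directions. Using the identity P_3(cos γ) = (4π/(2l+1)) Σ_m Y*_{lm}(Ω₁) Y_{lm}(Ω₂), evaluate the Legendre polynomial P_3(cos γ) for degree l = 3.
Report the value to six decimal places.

Summing Y*_{l m}(θ₁,φ₁)·Y_{l m}(θ₂,φ₂) over m ∈ [−3, 3]; prefactor 4π/(2·3+1) = 1.795196:
  term(m=-3) = -0.032702-0.034332i   from Y*(Ω₁)=+0.200206+0.004151i, Y(Ω₂)=-0.166825-0.168024i
  term(m=-2) = -0.133828+0.074400i   from Y*(Ω₁)=+0.199510-0.334790i, Y(Ω₂)=-0.339778-0.197254i
  term(m=-1) = +0.009099+0.035093i   from Y*(Ω₁)=-0.116869-0.205692i, Y(Ω₂)=-0.147974-0.039839i
  term(m=+0) = +0.073858+0.000000i   from Y*(Ω₁)=+0.247248-0.000000i, Y(Ω₂)=+0.298719+0.000000i
  term(m=+1) = +0.009099-0.035093i   from Y*(Ω₁)=+0.116869-0.205692i, Y(Ω₂)=+0.147974-0.039839i
  term(m=+2) = -0.133828-0.074400i   from Y*(Ω₁)=+0.199510+0.334790i, Y(Ω₂)=-0.339778+0.197254i
  term(m=+3) = -0.032702+0.034332i   from Y*(Ω₁)=-0.200206+0.004151i, Y(Ω₂)=+0.166825-0.168024i
Total Σ_m = -0.241003+0.000000i. Multiply by 1.795196: -0.432648+0.000000i. P_3(cos γ) = -0.432648

-0.432648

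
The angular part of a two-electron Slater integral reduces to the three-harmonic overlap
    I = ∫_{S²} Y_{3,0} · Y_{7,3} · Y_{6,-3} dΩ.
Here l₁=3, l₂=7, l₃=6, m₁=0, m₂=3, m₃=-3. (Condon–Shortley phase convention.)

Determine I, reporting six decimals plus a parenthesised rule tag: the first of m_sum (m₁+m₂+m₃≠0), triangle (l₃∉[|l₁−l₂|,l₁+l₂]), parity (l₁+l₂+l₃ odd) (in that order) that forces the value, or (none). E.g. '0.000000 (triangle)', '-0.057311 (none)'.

m-sum 0 ✓  L=16 even ✓  4≤6≤10 ✓
Π(2lᵢ+1) = 7×15×13 = 1365
triangle coeff Δ(3,7,6) = 1/2042040
Σ_t [1,3]: t=1:−1/207360 t=2:+1/57600 t=3:−1/207360 = 1/129600
(3j)²=168/12155 [(3 7 6; 0 0 0)], sign=+1
Σ_t [1,3]: t=1:−1/4354560 t=2:+1/322560 t=3:−1/362880 = 1/8709120
(3j)²=3/68068 [(3 7 6; 0 3 -3)], sign=-1
⇒ 4πI² = 378/454597
I = (-1)√(378/454597/(4π)) = -0.00813444
No selection rule forces the value: the integral is nonzero (none).

-0.008134 (none)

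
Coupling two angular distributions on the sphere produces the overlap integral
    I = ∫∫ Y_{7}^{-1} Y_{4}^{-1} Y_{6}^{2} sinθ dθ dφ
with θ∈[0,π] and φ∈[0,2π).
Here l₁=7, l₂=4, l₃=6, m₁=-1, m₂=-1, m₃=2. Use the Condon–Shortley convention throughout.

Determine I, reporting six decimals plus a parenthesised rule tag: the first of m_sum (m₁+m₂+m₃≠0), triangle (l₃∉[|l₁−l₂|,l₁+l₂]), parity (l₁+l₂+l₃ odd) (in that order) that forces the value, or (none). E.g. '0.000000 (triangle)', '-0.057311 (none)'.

0.000000 (parity)

l₁+l₂+l₃=17 is odd: 3j(l;000)=0 ⇒ I=0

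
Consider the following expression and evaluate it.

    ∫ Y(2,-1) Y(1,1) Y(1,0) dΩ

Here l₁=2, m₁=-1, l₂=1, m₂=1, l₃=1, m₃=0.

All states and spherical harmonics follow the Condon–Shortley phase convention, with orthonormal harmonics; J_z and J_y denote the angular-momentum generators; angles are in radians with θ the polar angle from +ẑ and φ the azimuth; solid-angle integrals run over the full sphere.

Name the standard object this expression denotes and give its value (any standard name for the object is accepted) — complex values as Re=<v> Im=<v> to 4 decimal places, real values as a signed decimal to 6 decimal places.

Gaunt coefficient, -0.218510

This is a Gaunt coefficient — the integral of a triple product of spherical harmonics over the sphere.
m-sum 0 ✓  L=4 even ✓  1≤1≤3 ✓
Π(2lᵢ+1) = 5×3×3 = 45
triangle coeff Δ(2,1,1) = 1/30
Σ_t [1,1]: t=1:−1/1 = -1/1
(3j)²=2/15 [(2 1 1; 0 0 0)], sign=+1
Σ_t [2,2]: t=2:+1/2 = 1/2
(3j)²=1/10 [(2 1 1; -1 1 0)], sign=-1
⇒ 4πI² = 3/5
I = (-1)√(3/5/(4π)) = -0.21850969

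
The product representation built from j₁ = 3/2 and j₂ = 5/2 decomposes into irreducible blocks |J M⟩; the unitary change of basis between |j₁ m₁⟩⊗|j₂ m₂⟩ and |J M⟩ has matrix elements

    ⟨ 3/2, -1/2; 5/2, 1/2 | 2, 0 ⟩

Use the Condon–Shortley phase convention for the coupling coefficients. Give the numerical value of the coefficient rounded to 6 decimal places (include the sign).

√[5·2!1!3!/7! · 1!2!3!2!2!2!] = √(8/7)
  +(−1)^1/∏(1,1,1,2,0,1)! = -1/2  (running -1/2)
  +(−1)^2/∏(2,0,0,1,1,2)! = 1/4  (running -1/4)
⟨..|..⟩ = √(8/7)·(-1/4) = -0.267261

−√(1/14) = -0.267261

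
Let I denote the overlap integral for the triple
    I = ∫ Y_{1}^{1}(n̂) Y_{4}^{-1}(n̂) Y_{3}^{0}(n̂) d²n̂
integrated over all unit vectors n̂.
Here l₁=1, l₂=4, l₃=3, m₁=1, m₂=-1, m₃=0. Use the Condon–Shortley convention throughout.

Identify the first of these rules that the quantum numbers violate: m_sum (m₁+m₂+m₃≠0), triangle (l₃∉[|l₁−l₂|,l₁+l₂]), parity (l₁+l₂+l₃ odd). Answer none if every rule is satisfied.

azimuthal sum: 1 − 1 + 0 = 0  ✓
3 ≤ 3 ≤ 5 (triangle on l)  ✓
L = 1 + 4 + 3 = 8 (even)  ✓

none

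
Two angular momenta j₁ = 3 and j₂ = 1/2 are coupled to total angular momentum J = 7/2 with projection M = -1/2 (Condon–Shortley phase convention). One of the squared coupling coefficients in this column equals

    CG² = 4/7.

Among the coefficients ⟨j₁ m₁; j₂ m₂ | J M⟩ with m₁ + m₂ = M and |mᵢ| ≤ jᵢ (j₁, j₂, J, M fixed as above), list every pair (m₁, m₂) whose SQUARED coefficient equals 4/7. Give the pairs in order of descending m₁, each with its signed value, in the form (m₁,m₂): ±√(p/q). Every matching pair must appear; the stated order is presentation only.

(0,-1/2): +√(4/7)

Admissible pairs with m₁+m₂ = M = -1/2: (-1,1/2), (0,-1/2)
  (m₁,m₂)=(0,-1/2): CG² = 4/7, CG = +√(4/7)   ← matches the target
  (m₁,m₂)=(-1,1/2): CG² = 3/7, CG = +√(3/7)
Pairs with CG² = 4/7: (0,-1/2): +√(4/7)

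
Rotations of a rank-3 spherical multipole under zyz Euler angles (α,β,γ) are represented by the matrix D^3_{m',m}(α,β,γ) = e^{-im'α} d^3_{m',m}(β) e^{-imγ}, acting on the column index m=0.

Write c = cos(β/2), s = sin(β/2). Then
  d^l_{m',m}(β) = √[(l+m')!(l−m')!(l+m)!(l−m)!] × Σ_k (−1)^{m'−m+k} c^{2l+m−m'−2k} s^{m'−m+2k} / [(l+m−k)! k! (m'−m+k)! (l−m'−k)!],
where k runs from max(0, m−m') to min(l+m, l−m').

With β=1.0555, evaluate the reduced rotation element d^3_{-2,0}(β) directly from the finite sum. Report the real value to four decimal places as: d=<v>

d=0.5109

d^3_{-2,0}(β=1.0555) via the finite sum:
With c≡cos(β/2)=0.863942 and s≡sin(β/2)=0.503591, N=[1·120·6·6]^{1/2}=65.726707
The bounds max(0,m−m')=2 and min(l+m,l−m')=3 give 2 terms
  k=2: (−1)^0·65.7267/(12)·0.8639^4·0.5036^2 = +0.773847
  k=3: (−1)^1·65.7267/(12)·0.8639^2·0.5036^4 = -0.262931
d^3_{-2,0}(1.0555) = +0.773847 -0.262931 = +0.510916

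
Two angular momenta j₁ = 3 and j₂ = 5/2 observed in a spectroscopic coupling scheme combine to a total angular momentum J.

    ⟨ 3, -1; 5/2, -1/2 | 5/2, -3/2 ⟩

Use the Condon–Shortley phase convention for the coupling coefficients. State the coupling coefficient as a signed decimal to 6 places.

j₁+j₂−J=3  J+j₁−j₂=3  J−j₁+j₂=2  j₁+j₂+J+1=9
(j₁±m₁, j₂±m₂, J±M) = (2,4,2,3,1,4)
P² = 576/35
sum k=1..2:
  [1] −1/12 = -1/12
  [2] +1/8 = 1/8
S = 1/24
C² = P²·S² = 1/35 ; C = +0.169031

+0.169031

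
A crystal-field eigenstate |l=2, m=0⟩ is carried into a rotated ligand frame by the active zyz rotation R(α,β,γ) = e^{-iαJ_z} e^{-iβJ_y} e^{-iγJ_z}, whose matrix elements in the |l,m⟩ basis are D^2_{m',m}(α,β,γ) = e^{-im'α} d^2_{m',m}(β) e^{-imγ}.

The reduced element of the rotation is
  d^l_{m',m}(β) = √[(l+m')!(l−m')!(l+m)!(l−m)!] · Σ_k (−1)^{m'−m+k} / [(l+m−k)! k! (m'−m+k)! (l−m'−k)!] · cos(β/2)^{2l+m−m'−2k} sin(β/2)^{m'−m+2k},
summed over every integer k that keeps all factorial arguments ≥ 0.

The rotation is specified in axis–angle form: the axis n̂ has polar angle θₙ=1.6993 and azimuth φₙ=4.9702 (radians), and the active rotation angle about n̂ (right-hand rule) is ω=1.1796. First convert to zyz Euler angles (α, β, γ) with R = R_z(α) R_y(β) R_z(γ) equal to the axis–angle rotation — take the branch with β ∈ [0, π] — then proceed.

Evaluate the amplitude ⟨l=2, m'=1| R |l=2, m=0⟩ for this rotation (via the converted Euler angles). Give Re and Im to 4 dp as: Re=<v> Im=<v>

Axis–angle → zyz. n̂ = (sinθₙcosφₙ, sinθₙsinφₙ, cosθₙ) = (+0.252862, -0.958978, -0.128150), ω = 1.1796.
R = I cosω + sinω [n̂]ₓ + (1−cosω) n̂n̂ᵀ gives
  R = [+0.420854, -0.031560, -0.906579; -0.268498, +0.950280, -0.157725; +0.866482, +0.309794, +0.391455]
β = atan2(√(R₁₃²+R₂₃²), R₃₃) = 1.168584; α = atan2(R₂₃, R₁₃) mod 2π = 3.313846; γ = atan2(R₃₂, −R₃₁) mod 2π = 2.798224
First d^2_{1,0}(β=1.1686), then the phase factors e^{-i(1)α} and e^{-i(0)γ}:
Half-angle: c=0.834103, s=0.551609. N=√(6·1·2·2)=4.898979
Admissible k: 0..1 (factorial args all ≥0)
  k=0: (−1)^1·4.8990/(2)·0.8341^3·0.5516^1 = -0.784090
  k=1: (−1)^2·4.8990/(2)·0.8341^1·0.5516^3 = +0.342917
d^2_{1,0}(1.1686) = -0.784090 +0.342917 = -0.441173
Attach z-rotation phases: D = e^{-i(1)(3.3138)}·(-0.441173)·e^{-i(0)(2.7982)} = +0.434644-0.075618i

Re=0.4346 Im=-0.0756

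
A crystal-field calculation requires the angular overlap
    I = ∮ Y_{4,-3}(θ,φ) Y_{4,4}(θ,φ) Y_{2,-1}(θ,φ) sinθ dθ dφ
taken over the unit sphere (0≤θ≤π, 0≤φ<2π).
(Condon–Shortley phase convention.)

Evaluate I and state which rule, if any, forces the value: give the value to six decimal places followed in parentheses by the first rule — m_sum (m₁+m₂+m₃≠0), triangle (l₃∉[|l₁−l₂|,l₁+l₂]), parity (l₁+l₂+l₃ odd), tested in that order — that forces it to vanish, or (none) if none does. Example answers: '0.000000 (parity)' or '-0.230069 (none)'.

0.198645 (none)

m-sum 0 ✓  L=10 even ✓  0≤2≤8 ✓
Π(2lᵢ+1) = 9×9×5 = 405
triangle coeff Δ(4,4,2) = 1/13860
Σ_t [2,4]: t=2:+1/192 t=3:−1/36 t=4:+1/192 = -5/288
(3j)²=20/693 [(4 4 2; 0 0 0)], sign=-1
Σ_t [6,6]: t=6:+1/1440 = 1/1440
(3j)²=7/165 [(4 4 2; -3 4 -1)], sign=-1
⇒ 4πI² = 60/121
I = (+1)√(60/121/(4π)) = 0.19864517
No selection rule forces the value: the integral is nonzero (none).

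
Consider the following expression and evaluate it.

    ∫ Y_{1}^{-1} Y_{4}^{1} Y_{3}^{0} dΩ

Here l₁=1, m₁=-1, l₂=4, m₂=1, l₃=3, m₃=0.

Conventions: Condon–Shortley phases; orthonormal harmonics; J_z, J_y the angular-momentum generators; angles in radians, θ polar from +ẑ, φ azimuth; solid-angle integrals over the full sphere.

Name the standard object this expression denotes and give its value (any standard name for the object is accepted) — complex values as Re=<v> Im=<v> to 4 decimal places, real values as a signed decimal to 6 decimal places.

Gaunt coefficient, -0.194664

This is a Gaunt coefficient — the integral of a triple product of spherical harmonics over the sphere.
m-sum 0 ✓  L=8 even ✓  3≤3≤5 ✓
Π(2lᵢ+1) = 3×9×7 = 189
triangle coeff Δ(1,4,3) = 1/252
Σ_t [1,1]: t=1:−1/36 = -1/36
(3j)²=4/63 [(1 4 3; 0 0 0)], sign=+1
Σ_t [2,2]: t=2:+1/72 = 1/72
(3j)²=5/126 [(1 4 3; -1 1 0)], sign=-1
⇒ 4πI² = 10/21
I = (-1)√(10/21/(4π)) = -0.19466390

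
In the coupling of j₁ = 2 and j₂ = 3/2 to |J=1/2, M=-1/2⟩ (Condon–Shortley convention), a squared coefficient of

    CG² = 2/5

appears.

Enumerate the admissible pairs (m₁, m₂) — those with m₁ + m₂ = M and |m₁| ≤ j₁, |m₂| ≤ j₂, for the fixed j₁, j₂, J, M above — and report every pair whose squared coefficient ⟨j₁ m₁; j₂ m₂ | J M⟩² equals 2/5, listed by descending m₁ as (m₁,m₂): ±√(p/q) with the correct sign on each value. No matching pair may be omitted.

(-2,3/2): −√(2/5)

Admissible pairs with m₁+m₂ = M = -1/2: (-2,3/2), (-1,1/2), (0,-1/2), (1,-3/2)
  (m₁,m₂)=(1,-3/2): CG² = 1/10, CG = +√(1/10)
  (m₁,m₂)=(0,-1/2): CG² = 1/5, CG = −√(1/5)
  (m₁,m₂)=(-1,1/2): CG² = 3/10, CG = +√(3/10)
  (m₁,m₂)=(-2,3/2): CG² = 2/5, CG = −√(2/5)   ← matches the target
Pairs with CG² = 2/5: (-2,3/2): −√(2/5)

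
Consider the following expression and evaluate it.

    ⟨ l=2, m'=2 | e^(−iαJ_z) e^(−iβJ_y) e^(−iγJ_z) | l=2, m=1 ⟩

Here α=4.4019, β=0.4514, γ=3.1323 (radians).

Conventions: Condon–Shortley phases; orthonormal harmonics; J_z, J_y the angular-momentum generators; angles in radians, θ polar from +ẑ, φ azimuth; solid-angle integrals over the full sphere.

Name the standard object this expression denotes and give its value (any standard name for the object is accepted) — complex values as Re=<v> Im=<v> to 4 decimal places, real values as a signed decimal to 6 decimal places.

Wigner D-matrix element, Re=-0.3348 Im=-0.2442

This is a Wigner D-matrix element — the rotation-matrix element ⟨l m'| R(α,β,γ) |l m⟩ in the angular-momentum basis.
First d^2_{2,1}(β=0.4514), then the phase factors e^{-i(2)α} and e^{-i(1)γ}:
Half-angle: c=0.974638, s=0.223789. N=√(24·1·6·1)=12.000000
The bounds max(0,m−m')=0 and min(l+m,l−m')=0 give 1 term
  k=0: (−1)^1·12.0000/(6)·0.9746^3·0.2238^1 = -0.414379
d^2_{2,1}(0.4514) = -0.414379
D = (-0.813310-0.581831i)·(-0.414379)·(-0.999957-0.009293i) = -0.334764-0.244220i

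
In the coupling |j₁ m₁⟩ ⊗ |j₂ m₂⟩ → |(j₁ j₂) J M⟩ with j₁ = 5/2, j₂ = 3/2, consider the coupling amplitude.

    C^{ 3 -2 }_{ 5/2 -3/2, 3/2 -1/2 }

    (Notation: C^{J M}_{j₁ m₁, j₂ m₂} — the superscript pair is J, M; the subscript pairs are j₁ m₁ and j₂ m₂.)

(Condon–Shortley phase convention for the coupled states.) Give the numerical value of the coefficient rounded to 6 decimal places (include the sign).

-0.288675  (= −√(1/12))

triangle: 1!·4!·2!/8! = 48/40320
(j±m)!: 1!·4!·1!·2!·1!·5! = 5760
prefactor² = (2J+1)·Δ·N² = 48
  k=0: +1/(0!·1!·4!·1!·0!·1!) = 1/24
  k=1: −1/(1!·0!·3!·0!·1!·2!) = -1/12
Σ = -1/24  ⇒  CG² = 48·(-1/24)² = 1/12
CG = −√(1/12) = -0.288675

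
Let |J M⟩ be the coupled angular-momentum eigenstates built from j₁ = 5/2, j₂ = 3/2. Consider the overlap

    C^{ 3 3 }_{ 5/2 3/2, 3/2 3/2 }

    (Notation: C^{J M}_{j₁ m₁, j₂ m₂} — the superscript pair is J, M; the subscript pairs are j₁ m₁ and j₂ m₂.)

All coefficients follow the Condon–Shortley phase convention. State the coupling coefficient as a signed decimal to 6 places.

−√(3/8) ≈ -0.612372

triangle: 1!×4!×2!/8! = 48/40320
(j±m)!: 4!×1!×3!×0!×6!×0! = 103680
prefactor² = (2J+1)×Δ×N² = 864
  k=1: −1/(1!×0!×0!×2!×4!×0!) = -1/48
Σ = -1/48  ⇒  CG² = 864×(-1/48)² = 3/8
CG = −√(3/8) = -0.612372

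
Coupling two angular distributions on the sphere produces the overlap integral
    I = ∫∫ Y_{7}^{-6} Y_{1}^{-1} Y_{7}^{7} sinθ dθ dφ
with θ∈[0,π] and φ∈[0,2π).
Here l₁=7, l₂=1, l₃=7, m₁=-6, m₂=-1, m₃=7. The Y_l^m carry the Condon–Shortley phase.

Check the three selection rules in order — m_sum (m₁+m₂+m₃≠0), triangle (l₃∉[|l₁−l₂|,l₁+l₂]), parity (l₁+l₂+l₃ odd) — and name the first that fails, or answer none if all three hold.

parity

m₁+m₂+m₃ = -6 − 1 + 7 = 0  ✓
triangle: |7−1|=6 ≤ l₃=7 ≤ 7+1=8  ✓
parity: l₁+l₂+l₃ = 15 is odd  ✗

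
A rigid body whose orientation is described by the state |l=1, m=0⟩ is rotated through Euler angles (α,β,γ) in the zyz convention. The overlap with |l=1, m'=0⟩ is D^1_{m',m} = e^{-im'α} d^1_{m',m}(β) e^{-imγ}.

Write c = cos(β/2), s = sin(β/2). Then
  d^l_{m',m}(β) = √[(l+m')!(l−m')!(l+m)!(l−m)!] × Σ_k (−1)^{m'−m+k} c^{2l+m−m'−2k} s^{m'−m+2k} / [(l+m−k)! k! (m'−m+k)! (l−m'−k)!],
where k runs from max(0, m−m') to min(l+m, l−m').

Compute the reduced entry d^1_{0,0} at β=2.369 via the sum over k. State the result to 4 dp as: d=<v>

d^1_{0,0}(β=2.3690) via the finite sum:
With c≡cos(β/2)=0.376760 and s≡sin(β/2)=0.926311, N=[1·1·1·1]^{1/2}=1.000000
Admissible k: 0..1 (factorial args all ≥0)
  k=0: (−1)^0·1.0000/(1)·0.3768^2·0.9263^0 = +0.141948
  k=1: (−1)^1·1.0000/(1)·0.3768^0·0.9263^2 = -0.858052
d^1_{0,0}(2.3690) = +0.141948 -0.858052 = -0.716103

d=-0.7161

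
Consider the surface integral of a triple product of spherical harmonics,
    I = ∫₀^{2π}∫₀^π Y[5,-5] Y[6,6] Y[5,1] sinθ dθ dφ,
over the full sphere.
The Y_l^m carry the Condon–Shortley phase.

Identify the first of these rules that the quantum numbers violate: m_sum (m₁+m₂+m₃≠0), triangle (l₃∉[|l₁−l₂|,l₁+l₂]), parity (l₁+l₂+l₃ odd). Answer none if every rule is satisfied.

m₁+m₂+m₃ = -5 + 6 + 1 = 2  ✗
triangle: |5−6|=1 ≤ l₃=5 ≤ 5+6=11
parity: l₁+l₂+l₃ = 16 is even

m_sum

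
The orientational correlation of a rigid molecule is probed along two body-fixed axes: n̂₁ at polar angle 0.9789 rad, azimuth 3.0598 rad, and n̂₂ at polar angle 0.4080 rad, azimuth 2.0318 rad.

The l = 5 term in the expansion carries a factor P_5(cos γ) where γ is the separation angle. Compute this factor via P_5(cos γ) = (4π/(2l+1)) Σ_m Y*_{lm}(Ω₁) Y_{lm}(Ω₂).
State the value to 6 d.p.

-0.335367

Term-by-term m-sum for l=5 (normalisation 4π/11 = 1.142397):
  m=-5: (-0.167630+0.072651i) × (-0.003388+0.003058i) = +0.000346-0.000759i  (running Σ = +0.000346-0.000759i)
  m=-4: (+0.367811-0.124823i) × (-0.009010-0.032152i) = -0.007327-0.010701i  (running Σ = -0.006981-0.011460i)
  m=-3: (-0.345554+0.086535i) × (+0.139754+0.026557i) = -0.050591+0.002917i  (running Σ = -0.057572-0.008543i)
  m=-2: (-0.042486+0.007013i) × (-0.226068+0.298126i) = +0.007514-0.014252i  (running Σ = -0.050058-0.022795i)
  m=-1: (+0.350508-0.028733i) × (-0.232480-0.468049i) = -0.094935-0.157375i  (running Σ = -0.144993-0.180170i)
  m=0: (-0.044735-0.000000i) × (+0.080012+0.000000i) = -0.003579-0.000000i  (running Σ = -0.148572-0.180170i)
  m=1: (-0.350508-0.028733i) × (+0.232480-0.468049i) = -0.094935+0.157375i  (running Σ = -0.243507-0.022795i)
  m=2: (-0.042486-0.007013i) × (-0.226068-0.298126i) = +0.007514+0.014252i  (running Σ = -0.235992-0.008543i)
  m=3: (+0.345554+0.086535i) × (-0.139754+0.026557i) = -0.050591-0.002917i  (running Σ = -0.286583-0.011460i)
  m=4: (+0.367811+0.124823i) × (-0.009010+0.032152i) = -0.007327+0.010701i  (running Σ = -0.293910-0.000759i)
  m=5: (+0.167630+0.072651i) × (+0.003388+0.003058i) = +0.000346+0.000759i  (running Σ = -0.293565+0.000000i)
Accumulated sum -0.293565+0.000000i; after 4π/(2l+1) scaling, -0.335367+0.000000i ⇒ P_5 = -0.335367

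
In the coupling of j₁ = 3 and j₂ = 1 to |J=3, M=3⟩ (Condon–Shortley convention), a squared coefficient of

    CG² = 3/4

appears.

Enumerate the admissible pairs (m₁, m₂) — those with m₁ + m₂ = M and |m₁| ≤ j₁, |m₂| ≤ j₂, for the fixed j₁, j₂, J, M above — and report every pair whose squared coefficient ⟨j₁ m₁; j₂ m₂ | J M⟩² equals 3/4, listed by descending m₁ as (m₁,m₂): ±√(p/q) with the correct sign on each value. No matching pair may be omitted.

Admissible pairs with m₁+m₂ = M = 3: (2,1), (3,0)
  (m₁,m₂)=(3,0): CG² = 3/4, CG = +√(3/4)   ← matches the target
  (m₁,m₂)=(2,1): CG² = 1/4, CG = −√(1/4)
Pairs with CG² = 3/4: (3,0): +√(3/4)

(3,0): +√(3/4)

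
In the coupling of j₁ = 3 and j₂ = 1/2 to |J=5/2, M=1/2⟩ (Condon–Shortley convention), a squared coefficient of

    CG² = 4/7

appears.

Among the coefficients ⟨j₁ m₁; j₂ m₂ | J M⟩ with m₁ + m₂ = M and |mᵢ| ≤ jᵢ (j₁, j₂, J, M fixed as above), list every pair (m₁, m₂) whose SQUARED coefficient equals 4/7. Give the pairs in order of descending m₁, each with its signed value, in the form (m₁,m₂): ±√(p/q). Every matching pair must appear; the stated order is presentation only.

Admissible pairs with m₁+m₂ = M = 1/2: (0,1/2), (1,-1/2)
  (m₁,m₂)=(1,-1/2): CG² = 4/7, CG = +√(4/7)   ← matches the target
  (m₁,m₂)=(0,1/2): CG² = 3/7, CG = −√(3/7)
Pairs with CG² = 4/7: (1,-1/2): +√(4/7)

(1,-1/2): +√(4/7)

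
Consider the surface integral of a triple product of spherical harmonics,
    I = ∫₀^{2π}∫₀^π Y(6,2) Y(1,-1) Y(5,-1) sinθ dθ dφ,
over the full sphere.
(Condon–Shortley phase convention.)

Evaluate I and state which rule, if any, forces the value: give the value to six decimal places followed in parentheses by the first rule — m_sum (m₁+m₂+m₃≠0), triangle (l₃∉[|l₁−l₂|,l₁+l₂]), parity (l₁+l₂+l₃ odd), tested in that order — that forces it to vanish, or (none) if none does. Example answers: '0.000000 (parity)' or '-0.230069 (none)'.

Rules hold: Σm=0, L=12 even, 5≤5≤7.
N = 13·3·11 = 429
Δ = 2!·10!·0!/13! = 1/858
Racah Σ t=1..1: t=1:−1/14400 = -1/14400
⇒ 3j(6 1 5; 0 0 0)² = 6/143, sgn +1
Racah Σ t=0..0: t=0:+1/34560 = 1/34560
⇒ 3j(6 1 5; 2 -1 -1)² = 14/429, sgn +1
4πI² = N·(3j₀)²·(3jₘ)² = 84/143
I = +1·√(0.587413/4π) = 0.21620548
No selection rule forces the value: the integral is nonzero (none).

0.216205 (none)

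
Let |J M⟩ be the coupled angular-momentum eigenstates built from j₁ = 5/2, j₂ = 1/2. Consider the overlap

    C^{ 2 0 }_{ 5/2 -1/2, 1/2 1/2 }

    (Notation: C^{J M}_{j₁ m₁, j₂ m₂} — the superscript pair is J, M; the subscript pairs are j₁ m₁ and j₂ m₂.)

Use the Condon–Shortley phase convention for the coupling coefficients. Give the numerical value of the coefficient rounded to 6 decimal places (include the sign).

−√(1/2) ≈ -0.707107

√[5·1!4!0!/6! · 2!3!1!0!2!2!] = √(8)
  +(−1)^1/∏(1,0,2,0,2,0)! = -1/4  (running -1/4)
⟨..|..⟩ = √(8)·(-1/4) = -0.707107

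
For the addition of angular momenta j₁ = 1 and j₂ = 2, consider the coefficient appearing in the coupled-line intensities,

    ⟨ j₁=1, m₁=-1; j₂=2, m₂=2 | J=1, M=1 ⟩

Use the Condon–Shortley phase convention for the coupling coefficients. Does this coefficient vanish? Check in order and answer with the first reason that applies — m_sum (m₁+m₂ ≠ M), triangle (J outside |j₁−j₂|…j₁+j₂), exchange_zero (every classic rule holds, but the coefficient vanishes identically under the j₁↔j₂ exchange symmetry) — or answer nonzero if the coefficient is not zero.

nonzero

m-sum: m₁+m₂ = -1+2 = 1, M = 1  ✓
triangle: |j₁−j₂| = 1 ≤ J = 1 ≤ j₁+j₂ = 3  ✓
exchange: j₁≠j₂ or m₁≠m₂ — the exchange symmetry imposes no constraint here
value check: CG = +√(3/5) = +0.774597 ≠ 0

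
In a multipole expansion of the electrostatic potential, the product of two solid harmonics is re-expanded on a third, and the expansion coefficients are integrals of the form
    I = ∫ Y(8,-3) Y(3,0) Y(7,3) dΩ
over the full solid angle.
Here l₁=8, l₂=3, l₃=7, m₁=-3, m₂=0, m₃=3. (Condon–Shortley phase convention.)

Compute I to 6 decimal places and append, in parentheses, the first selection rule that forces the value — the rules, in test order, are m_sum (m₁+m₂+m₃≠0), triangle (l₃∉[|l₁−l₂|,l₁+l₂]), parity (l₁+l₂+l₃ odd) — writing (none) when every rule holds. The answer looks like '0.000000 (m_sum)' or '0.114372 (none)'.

Rules hold: Σm=0, L=18 even, 5≤7≤11.
N = 17·7·15 = 1785
Δ = 4!·12!·2!/19! = 1/5290740
Racah Σ t=1..3: t=1:−1/7257600 t=2:+1/2073600 t=3:−1/7257600 = 1/4838400
⇒ 3j(8 3 7; 0 0 0)² = 252/20995, sgn -1
Racah Σ t=1..3: t=1:−1/87091200 t=2:+1/8709120 t=3:−1/11612160 = 1/58060800
⇒ 3j(8 3 7; -3 0 3)² = 99/117572, sgn +1
4πI² = N·(3j₀)²·(3jₘ)² = 18711/1037153
I = -1·√(0.0180407/4π) = -0.03788979
No selection rule forces the value: the integral is nonzero (none).

-0.037890 (none)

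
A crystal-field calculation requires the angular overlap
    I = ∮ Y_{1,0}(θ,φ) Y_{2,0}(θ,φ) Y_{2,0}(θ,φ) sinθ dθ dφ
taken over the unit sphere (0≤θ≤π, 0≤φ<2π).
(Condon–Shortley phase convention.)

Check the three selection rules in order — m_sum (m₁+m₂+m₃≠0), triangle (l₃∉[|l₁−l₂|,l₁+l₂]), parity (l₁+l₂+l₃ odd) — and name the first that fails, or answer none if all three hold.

azimuthal sum: 0 + 0 + 0 = 0  ✓
1 ≤ 2 ≤ 3 (triangle on l)  ✓
L = 1 + 2 + 2 = 5 (odd)  ✗

parity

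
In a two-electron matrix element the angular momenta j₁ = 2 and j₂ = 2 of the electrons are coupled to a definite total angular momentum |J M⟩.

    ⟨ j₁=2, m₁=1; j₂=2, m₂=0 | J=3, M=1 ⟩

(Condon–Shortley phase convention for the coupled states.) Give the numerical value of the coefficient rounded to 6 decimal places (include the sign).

triangle: 1!*3!*3!/8! = 36/40320
(j±m)!: 3!*1!*2!*2!*4!*2! = 1152
prefactor² = (2J+1)*Δ*N² = 36/5
  k=0: +1/(0!*1!*1!*2!*2!*1!) = 1/4
  k=1: −1/(1!*0!*0!*1!*3!*2!) = -1/12
Σ = 1/6  ⇒  CG² = 36/5*(1/6)² = 1/5
CG = +√(1/5) = +0.447214

+√(1/5) = +0.447214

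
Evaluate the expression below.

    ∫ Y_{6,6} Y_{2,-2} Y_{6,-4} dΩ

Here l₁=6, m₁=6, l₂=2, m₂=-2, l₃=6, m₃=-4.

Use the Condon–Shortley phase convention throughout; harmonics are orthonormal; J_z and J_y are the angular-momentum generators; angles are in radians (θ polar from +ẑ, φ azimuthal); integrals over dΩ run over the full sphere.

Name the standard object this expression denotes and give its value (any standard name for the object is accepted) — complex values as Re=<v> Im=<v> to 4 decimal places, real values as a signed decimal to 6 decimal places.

This is a Gaunt coefficient — the integral of a triple product of spherical harmonics over the sphere.
Rules hold: Σm=0, L=14 even, 4≤6≤8.
N = 13·5·13 = 845
Δ = 2!·10!·2!/15! = 1/90090
Racah Σ t=0..2: t=0:+1/69120 t=1:−1/14400 t=2:+1/69120 = -7/172800
⇒ 3j(6 2 6; 0 0 0)² = 14/715, sgn -1
Racah Σ t=0..0: t=0:+1/14515200 = 1/14515200
⇒ 3j(6 2 6; 6 -2 -4)² = 2/455, sgn +1
4πI² = N·(3j₀)²·(3jₘ)² = 4/55
I = -1·√(0.0727273/4π) = -0.07607531

Gaunt coefficient, -0.076075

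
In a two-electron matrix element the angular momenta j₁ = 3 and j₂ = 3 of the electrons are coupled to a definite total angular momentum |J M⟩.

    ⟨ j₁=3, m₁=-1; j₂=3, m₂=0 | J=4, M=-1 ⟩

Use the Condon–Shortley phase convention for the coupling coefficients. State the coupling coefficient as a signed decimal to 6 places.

√[9·2!4!4!/11! · 2!4!3!3!3!5!] = √(124416/385)
  +(−1)^0/∏(0,2,4,3,0,1)! = 1/288  (running 1/288)
  +(−1)^1/∏(1,1,3,2,1,2)! = -1/24  (running -11/288)
  +(−1)^2/∏(2,0,2,1,2,3)! = 1/48  (running -5/288)
⟨..|..⟩ = √(124416/385)·(-5/288) = -0.312094

-0.312094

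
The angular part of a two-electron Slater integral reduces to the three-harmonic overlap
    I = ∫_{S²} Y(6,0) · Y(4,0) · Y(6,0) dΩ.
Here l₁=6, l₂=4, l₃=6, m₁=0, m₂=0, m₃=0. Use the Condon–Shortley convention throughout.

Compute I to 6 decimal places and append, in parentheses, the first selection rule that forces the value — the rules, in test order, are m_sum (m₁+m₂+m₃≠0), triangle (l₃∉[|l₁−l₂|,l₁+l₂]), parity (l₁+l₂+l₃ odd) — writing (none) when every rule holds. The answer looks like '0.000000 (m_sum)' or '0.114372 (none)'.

Rules hold: Σm=0, L=16 even, 2≤6≤10.
N = 13·9·13 = 1521
Δ = 4!·8!·4!/17! = 1/15315300
Racah Σ t=0..4: t=0:+1/829440 t=1:−1/25920 t=2:+1/9216 t=3:−1/25920 t=4:+1/829440 = 7/207360
⇒ 3j(6 4 6; 0 0 0)² = 28/2431, sgn +1
(m-triple is (0,0,0) — same symbol as above.)
4πI² = N·(3j₀)²·(3jₘ)² = 7056/34969
I = +1·√(0.201779/4π) = 0.12671638
No selection rule forces the value: the integral is nonzero (none).

0.126716 (none)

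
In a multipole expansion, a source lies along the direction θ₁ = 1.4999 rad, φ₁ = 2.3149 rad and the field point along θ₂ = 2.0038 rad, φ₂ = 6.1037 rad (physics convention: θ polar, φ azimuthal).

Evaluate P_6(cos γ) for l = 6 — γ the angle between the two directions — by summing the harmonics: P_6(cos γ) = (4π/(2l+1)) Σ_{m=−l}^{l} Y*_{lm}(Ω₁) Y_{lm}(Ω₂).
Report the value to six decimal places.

Term-by-term m-sum for l=6 (normalisation 4π/13 = 0.966644):
  [-6]  conj(Y_{6,-6})(Ω₁) = (0.116697, 0.461317) ; Y_{6,-6}(Ω₂) = (0.128094, 0.237921) ; Δ = (-0.094809, 0.086856)
  [-5]  conj(Y_{6,-5})(Ω₁) = (0.064047, -0.097986) ; Y_{6,-5}(Ω₂) = (-0.269839, -0.338249) ; Δ = (-0.050426, 0.004777)
  [-4]  conj(Y_{6,-4})(Ω₁) = (0.329172, -0.054872) ; Y_{6,-4}(Ω₂) = (0.170875, 0.149247) ; Δ = (0.064437, 0.039752)
  [-3]  conj(Y_{6,-3})(Ω₁) = (-0.106412, -0.082846) ; Y_{6,-3}(Ω₂) = (0.186601, 0.111463) ; Δ = (-0.010622, -0.027320)
  [-2]  conj(Y_{6,-2})(Ω₁) = (-0.024341, -0.294055) ; Y_{6,-2}(Ω₂) = (-0.287979, -0.108058) ; Δ = (-0.024765, 0.087312)
  [-1]  conj(Y_{6,-1})(Ω₁) = (-0.095630, 0.103874) ; Y_{6,-1}(Ω₂) = (-0.114410, -0.020758) ; Δ = (0.013097, -0.009899)
  [+0]  conj(Y_{6,0})(Ω₁) = (-0.284855, -0.000000) ; Y_{6,0}(Ω₂) = (0.316760, 0.000000) ; Δ = (-0.090231, -0.000000)
  [+1]  conj(Y_{6,1})(Ω₁) = (0.095630, 0.103874) ; Y_{6,1}(Ω₂) = (0.114410, -0.020758) ; Δ = (0.013097, 0.009899)
  [+2]  conj(Y_{6,2})(Ω₁) = (-0.024341, 0.294055) ; Y_{6,2}(Ω₂) = (-0.287979, 0.108058) ; Δ = (-0.024765, -0.087312)
  [+3]  conj(Y_{6,3})(Ω₁) = (0.106412, -0.082846) ; Y_{6,3}(Ω₂) = (-0.186601, 0.111463) ; Δ = (-0.010622, 0.027320)
  [+4]  conj(Y_{6,4})(Ω₁) = (0.329172, 0.054872) ; Y_{6,4}(Ω₂) = (0.170875, -0.149247) ; Δ = (0.064437, -0.039752)
  [+5]  conj(Y_{6,5})(Ω₁) = (-0.064047, -0.097986) ; Y_{6,5}(Ω₂) = (0.269839, -0.338249) ; Δ = (-0.050426, -0.004777)
  [+6]  conj(Y_{6,6})(Ω₁) = (0.116697, -0.461317) ; Y_{6,6}(Ω₂) = (0.128094, -0.237921) ; Δ = (-0.094809, -0.086856)
Σ over m = (-0.296408, 0.000000); ×(4π/13) → (-0.286521, 0.000000). Real part: -0.286521

-0.286521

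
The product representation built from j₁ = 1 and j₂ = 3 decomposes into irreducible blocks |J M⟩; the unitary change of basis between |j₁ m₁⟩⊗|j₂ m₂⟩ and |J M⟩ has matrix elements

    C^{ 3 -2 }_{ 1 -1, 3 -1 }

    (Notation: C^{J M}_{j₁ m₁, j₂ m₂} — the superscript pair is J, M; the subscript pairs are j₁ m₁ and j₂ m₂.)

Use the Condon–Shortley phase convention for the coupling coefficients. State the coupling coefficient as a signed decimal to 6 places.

√[7·1!1!5!/8! · 0!2!2!4!1!5!] = √(240)
  +(−1)^1/∏(1,0,1,1,0,4)! = -1/24  (running -1/24)
⟨..|..⟩ = √(240)·(-1/24) = -0.645497

-0.645497  (= −√(5/12))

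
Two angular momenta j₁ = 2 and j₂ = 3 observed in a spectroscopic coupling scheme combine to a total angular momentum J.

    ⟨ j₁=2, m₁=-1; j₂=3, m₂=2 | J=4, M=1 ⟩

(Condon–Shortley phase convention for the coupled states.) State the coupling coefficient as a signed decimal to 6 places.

√[9·1!3!5!/10! · 1!3!5!1!5!3!] = √(6480/7)
  +(−1)^0/∏(0,1,3,5,0,0)! = 1/720  (running 1/720)
  +(−1)^1/∏(1,0,2,4,1,1)! = -1/48  (running -7/360)
⟨..|..⟩ = √(6480/7)·(-7/360) = -0.591608

-0.591608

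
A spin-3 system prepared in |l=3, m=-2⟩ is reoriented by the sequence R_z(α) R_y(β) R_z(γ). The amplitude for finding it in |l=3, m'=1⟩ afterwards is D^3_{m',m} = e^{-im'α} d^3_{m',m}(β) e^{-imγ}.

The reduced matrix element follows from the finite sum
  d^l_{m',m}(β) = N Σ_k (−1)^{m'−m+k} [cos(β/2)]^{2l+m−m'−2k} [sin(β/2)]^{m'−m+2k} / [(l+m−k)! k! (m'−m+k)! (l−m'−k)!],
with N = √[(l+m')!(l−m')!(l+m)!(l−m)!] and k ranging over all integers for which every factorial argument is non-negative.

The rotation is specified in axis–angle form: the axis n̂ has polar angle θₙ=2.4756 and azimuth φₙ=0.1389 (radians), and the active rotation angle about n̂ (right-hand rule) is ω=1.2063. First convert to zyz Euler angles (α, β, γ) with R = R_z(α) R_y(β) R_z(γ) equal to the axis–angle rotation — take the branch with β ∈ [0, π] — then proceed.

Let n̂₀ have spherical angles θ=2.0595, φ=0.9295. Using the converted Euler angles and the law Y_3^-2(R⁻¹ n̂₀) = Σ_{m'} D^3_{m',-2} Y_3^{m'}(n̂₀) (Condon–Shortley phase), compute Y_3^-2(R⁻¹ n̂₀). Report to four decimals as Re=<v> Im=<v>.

Axis–angle → zyz. n̂ = (sinθₙcosφₙ, sinθₙsinφₙ, cosθₙ) = (+0.611889, +0.085542, -0.786304), ω = 1.2063.
R = I cosω + sinω [n̂]ₓ + (1−cosω) n̂n̂ᵀ gives
  R = [+0.597419, +0.768330, -0.229696; -0.700963, +0.361188, -0.614975; -0.389541, +0.528406, +0.754351]
β = atan2(√(R₁₃²+R₂₃²), R₃₃) = 0.716131; α = atan2(R₂₃, R₁₃) mod 2π = 4.354931; γ = atan2(R₃₂, −R₃₁) mod 2π = 0.935538
Need the full column D^3_{m',-2} for m'=−3..3 at α=4.3549, β=0.7161, γ=0.9355.
cos(β/2)=0.936576, sin(β/2)=0.350463
d^3_{-3,-2}: single k=1 term ⇒ +0.618635;  D = -0.443221+0.431583i
d^3_{-2,-2}: k∈[0..1] ⇒ +0.674931 -0.472528 = +0.202403;  D = -0.081540-0.185252i
d^3_{-1,-2}: k∈[0..1] ⇒ -0.798654 +0.223659 = -0.574995;  D = -0.574055+0.032860i
d^3_{0,-2}: k∈[0..1] ⇒ +0.517629 -0.072480 = +0.445149;  D = -0.131669+0.425230i
d^3_{1,-2}: k∈[0..1] ⇒ -0.223659 +0.015659 = -0.208001;  D = +0.164607+0.127157i
d^3_{2,-2}: k∈[0..1] ⇒ +0.066165 -0.001853 = +0.064312;  D = +0.054638-0.033921i
d^3_{3,-2}: single k=0 term ⇒ -0.012129;  D = -0.002388-0.011892i
Y_3^{m'}(θ=2.0595,φ=0.9295) and Σ D·Y over m':
  (-0.4432+0.4316i)·(-0.2695-0.0993i)  (-0.0815-0.1853i)·(+0.1063+0.3586i)  (-0.5741+0.0329i)·(+0.0174-0.0233i)  (-0.1317+0.4252i)·(+0.3325+0.0000i)  (+0.1646+0.1272i)·(-0.0174-0.0233i)  (+0.0546-0.0339i)·(+0.1063-0.3586i)  (-0.0024-0.0119i)·(+0.2695-0.0993i)
Y_3^-2(R⁻¹ n̂) = +0.158964+0.001921i

Re=0.1590 Im=0.0019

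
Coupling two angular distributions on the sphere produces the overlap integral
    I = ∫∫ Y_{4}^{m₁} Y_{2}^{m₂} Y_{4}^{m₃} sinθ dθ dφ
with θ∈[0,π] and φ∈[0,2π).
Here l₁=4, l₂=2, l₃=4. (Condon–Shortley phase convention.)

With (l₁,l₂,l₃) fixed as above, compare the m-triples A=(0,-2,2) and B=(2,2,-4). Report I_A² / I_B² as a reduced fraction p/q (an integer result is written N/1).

Same 4,2,4: normalisation and zero-m 3j drop out of the ratio.
A: Δ: 2! 6! 2! / 11! → 1/13860; sum: t=0:+1/192 = 1/192; 3j²(4 2 4; 0 -2 2) = Δ·Π!·Σ² = 3/77  (sign +1)
B: Δ: 2! 6! 2! / 11! → 1/13860; sum: t=2:+1/2880 = 1/2880; 3j²(4 2 4; 2 2 -4) = Δ·Π!·Σ² = 2/165  (sign +1)
I_A²/I_B² = (3/77)/(2/165) = 45/14

45/14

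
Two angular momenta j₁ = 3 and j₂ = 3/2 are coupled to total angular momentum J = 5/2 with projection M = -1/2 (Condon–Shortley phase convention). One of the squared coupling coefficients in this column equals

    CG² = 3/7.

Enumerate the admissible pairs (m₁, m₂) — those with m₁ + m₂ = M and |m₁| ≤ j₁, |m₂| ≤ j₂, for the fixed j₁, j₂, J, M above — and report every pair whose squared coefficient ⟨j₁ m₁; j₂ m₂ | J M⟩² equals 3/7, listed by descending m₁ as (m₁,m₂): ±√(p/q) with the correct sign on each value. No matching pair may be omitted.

Admissible pairs with m₁+m₂ = M = -1/2: (-2,3/2), (-1,1/2), (0,-1/2), (1,-3/2)
  (m₁,m₂)=(1,-3/2): CG² = 27/70, CG = +√(27/70)
  (m₁,m₂)=(0,-1/2): CG² = 6/35, CG = −√(6/35)
  (m₁,m₂)=(-1,1/2): CG² = 1/70, CG = −√(1/70)
  (m₁,m₂)=(-2,3/2): CG² = 3/7, CG = +√(3/7)   ← matches the target
Pairs with CG² = 3/7: (-2,3/2): +√(3/7)

(-2,3/2): +√(3/7)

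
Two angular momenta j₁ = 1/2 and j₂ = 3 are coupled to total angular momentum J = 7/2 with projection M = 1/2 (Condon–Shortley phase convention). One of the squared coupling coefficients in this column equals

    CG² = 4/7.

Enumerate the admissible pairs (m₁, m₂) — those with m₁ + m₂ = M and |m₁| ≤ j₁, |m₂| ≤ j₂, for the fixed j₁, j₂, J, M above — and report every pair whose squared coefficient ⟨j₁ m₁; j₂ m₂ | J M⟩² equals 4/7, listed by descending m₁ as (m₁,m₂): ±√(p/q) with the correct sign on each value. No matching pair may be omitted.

(1/2,0): +√(4/7)

Admissible pairs with m₁+m₂ = M = 1/2: (-1/2,1), (1/2,0)
  (m₁,m₂)=(1/2,0): CG² = 4/7, CG = +√(4/7)   ← matches the target
  (m₁,m₂)=(-1/2,1): CG² = 3/7, CG = +√(3/7)
Pairs with CG² = 4/7: (1/2,0): +√(4/7)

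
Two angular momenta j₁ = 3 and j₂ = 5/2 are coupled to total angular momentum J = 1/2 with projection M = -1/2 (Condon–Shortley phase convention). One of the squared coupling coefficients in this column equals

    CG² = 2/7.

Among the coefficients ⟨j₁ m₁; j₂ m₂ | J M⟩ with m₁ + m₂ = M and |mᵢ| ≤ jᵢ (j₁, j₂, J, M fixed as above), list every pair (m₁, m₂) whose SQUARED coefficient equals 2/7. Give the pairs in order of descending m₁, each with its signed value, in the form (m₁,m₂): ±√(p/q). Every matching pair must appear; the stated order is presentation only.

(-3,5/2): −√(2/7)

Admissible pairs with m₁+m₂ = M = -1/2: (-3,5/2), (-2,3/2), (-1,1/2), (0,-1/2), (1,-3/2), (2,-5/2)
  (m₁,m₂)=(2,-5/2): CG² = 1/21, CG = +√(1/21)
  (m₁,m₂)=(1,-3/2): CG² = 2/21, CG = −√(2/21)
  (m₁,m₂)=(0,-1/2): CG² = 1/7, CG = +√(1/7)
  (m₁,m₂)=(-1,1/2): CG² = 4/21, CG = −√(4/21)
  (m₁,m₂)=(-2,3/2): CG² = 5/21, CG = +√(5/21)
  (m₁,m₂)=(-3,5/2): CG² = 2/7, CG = −√(2/7)   ← matches the target
Pairs with CG² = 2/7: (-3,5/2): −√(2/7)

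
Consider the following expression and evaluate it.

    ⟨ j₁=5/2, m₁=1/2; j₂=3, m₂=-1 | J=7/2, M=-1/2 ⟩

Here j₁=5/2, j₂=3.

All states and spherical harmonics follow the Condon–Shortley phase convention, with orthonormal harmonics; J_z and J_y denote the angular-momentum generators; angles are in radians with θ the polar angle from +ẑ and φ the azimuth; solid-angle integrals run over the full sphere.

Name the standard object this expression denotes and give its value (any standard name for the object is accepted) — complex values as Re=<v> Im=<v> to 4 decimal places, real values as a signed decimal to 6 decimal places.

This is a Clebsch–Gordan (vector-coupling) coefficient.
triangle: 2!·3!·4!/10! = 288/3628800
(j±m)!: 3!·2!·2!·4!·3!·4! = 82944
prefactor² = (2J+1)·Δ·N² = 9216/175
  k=0: +1/(0!·2!·2!·2!·1!·2!) = 1/16
  k=1: −1/(1!·1!·1!·1!·2!·3!) = -1/12
  k=2: +1/(2!·0!·0!·0!·3!·4!) = 1/288
Σ = -5/288  ⇒  CG² = 9216/175·(-5/288)² = 1/63
CG = −√(1/63) = -0.125988

Clebsch–Gordan coefficient, −√(1/63) ≈ -0.125988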